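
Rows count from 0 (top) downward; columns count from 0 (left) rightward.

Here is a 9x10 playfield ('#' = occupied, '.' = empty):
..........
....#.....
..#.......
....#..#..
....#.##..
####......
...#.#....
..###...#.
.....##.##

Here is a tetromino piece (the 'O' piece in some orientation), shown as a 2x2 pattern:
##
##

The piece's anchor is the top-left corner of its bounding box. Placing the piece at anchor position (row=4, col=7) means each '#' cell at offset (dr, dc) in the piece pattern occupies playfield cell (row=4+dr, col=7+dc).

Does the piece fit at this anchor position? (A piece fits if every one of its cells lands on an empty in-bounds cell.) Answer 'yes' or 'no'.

Answer: no

Derivation:
Check each piece cell at anchor (4, 7):
  offset (0,0) -> (4,7): occupied ('#') -> FAIL
  offset (0,1) -> (4,8): empty -> OK
  offset (1,0) -> (5,7): empty -> OK
  offset (1,1) -> (5,8): empty -> OK
All cells valid: no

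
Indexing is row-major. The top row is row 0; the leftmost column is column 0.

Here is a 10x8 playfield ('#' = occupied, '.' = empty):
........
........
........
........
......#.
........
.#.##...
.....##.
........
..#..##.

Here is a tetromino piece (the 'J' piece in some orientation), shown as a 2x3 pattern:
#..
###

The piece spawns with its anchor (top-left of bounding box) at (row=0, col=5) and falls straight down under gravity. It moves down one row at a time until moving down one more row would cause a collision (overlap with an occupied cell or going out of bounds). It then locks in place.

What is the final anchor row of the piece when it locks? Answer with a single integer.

Spawn at (row=0, col=5). Try each row:
  row 0: fits
  row 1: fits
  row 2: fits
  row 3: blocked -> lock at row 2

Answer: 2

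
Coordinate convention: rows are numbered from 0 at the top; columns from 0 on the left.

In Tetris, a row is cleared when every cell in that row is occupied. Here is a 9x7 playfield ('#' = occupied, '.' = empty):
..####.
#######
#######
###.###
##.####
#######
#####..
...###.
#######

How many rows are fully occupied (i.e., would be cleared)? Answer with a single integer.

Answer: 4

Derivation:
Check each row:
  row 0: 3 empty cells -> not full
  row 1: 0 empty cells -> FULL (clear)
  row 2: 0 empty cells -> FULL (clear)
  row 3: 1 empty cell -> not full
  row 4: 1 empty cell -> not full
  row 5: 0 empty cells -> FULL (clear)
  row 6: 2 empty cells -> not full
  row 7: 4 empty cells -> not full
  row 8: 0 empty cells -> FULL (clear)
Total rows cleared: 4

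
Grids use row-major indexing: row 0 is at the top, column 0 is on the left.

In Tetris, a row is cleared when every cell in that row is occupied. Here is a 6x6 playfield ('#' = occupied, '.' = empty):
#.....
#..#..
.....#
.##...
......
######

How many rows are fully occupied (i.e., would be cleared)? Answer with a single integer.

Check each row:
  row 0: 5 empty cells -> not full
  row 1: 4 empty cells -> not full
  row 2: 5 empty cells -> not full
  row 3: 4 empty cells -> not full
  row 4: 6 empty cells -> not full
  row 5: 0 empty cells -> FULL (clear)
Total rows cleared: 1

Answer: 1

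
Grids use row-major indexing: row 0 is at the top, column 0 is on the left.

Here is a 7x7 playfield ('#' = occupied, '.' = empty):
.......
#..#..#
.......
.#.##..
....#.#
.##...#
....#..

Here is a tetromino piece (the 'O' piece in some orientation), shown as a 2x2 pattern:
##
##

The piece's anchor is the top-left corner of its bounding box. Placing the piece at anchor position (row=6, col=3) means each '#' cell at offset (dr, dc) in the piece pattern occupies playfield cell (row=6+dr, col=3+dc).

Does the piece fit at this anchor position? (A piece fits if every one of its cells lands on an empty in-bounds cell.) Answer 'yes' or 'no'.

Answer: no

Derivation:
Check each piece cell at anchor (6, 3):
  offset (0,0) -> (6,3): empty -> OK
  offset (0,1) -> (6,4): occupied ('#') -> FAIL
  offset (1,0) -> (7,3): out of bounds -> FAIL
  offset (1,1) -> (7,4): out of bounds -> FAIL
All cells valid: no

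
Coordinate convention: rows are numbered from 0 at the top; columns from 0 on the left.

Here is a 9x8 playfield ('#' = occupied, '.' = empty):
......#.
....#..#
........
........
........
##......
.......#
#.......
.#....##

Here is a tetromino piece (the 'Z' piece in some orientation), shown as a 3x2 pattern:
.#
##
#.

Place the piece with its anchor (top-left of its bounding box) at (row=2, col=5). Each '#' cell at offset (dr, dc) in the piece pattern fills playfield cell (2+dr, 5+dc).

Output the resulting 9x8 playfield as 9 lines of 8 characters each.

Fill (2+0,5+1) = (2,6)
Fill (2+1,5+0) = (3,5)
Fill (2+1,5+1) = (3,6)
Fill (2+2,5+0) = (4,5)

Answer: ......#.
....#..#
......#.
.....##.
.....#..
##......
.......#
#.......
.#....##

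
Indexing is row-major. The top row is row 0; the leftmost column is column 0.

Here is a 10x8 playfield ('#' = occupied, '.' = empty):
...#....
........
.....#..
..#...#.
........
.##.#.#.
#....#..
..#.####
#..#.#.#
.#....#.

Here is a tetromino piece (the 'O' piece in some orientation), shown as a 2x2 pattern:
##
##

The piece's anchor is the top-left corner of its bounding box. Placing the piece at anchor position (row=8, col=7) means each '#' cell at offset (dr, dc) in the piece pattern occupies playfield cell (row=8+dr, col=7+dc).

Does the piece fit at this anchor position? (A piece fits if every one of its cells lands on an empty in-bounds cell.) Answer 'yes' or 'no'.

Answer: no

Derivation:
Check each piece cell at anchor (8, 7):
  offset (0,0) -> (8,7): occupied ('#') -> FAIL
  offset (0,1) -> (8,8): out of bounds -> FAIL
  offset (1,0) -> (9,7): empty -> OK
  offset (1,1) -> (9,8): out of bounds -> FAIL
All cells valid: no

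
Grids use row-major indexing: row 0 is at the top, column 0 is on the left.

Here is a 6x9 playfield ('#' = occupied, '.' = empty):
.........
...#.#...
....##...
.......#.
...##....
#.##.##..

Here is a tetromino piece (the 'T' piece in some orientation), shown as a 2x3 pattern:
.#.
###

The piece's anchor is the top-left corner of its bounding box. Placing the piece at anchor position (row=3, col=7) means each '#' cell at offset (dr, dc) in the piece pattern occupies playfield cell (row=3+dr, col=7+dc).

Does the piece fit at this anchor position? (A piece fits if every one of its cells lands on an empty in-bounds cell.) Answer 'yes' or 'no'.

Check each piece cell at anchor (3, 7):
  offset (0,1) -> (3,8): empty -> OK
  offset (1,0) -> (4,7): empty -> OK
  offset (1,1) -> (4,8): empty -> OK
  offset (1,2) -> (4,9): out of bounds -> FAIL
All cells valid: no

Answer: no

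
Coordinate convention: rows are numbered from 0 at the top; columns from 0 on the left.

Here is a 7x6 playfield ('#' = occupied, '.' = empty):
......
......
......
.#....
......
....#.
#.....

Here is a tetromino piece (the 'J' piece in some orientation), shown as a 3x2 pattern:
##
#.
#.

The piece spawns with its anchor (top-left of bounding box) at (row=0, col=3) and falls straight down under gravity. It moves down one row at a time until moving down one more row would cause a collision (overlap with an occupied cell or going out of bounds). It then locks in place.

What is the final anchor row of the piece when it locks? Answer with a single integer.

Spawn at (row=0, col=3). Try each row:
  row 0: fits
  row 1: fits
  row 2: fits
  row 3: fits
  row 4: fits
  row 5: blocked -> lock at row 4

Answer: 4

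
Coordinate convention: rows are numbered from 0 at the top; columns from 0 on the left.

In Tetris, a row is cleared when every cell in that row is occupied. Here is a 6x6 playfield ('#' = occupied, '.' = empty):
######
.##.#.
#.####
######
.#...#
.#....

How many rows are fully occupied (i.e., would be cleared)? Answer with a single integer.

Answer: 2

Derivation:
Check each row:
  row 0: 0 empty cells -> FULL (clear)
  row 1: 3 empty cells -> not full
  row 2: 1 empty cell -> not full
  row 3: 0 empty cells -> FULL (clear)
  row 4: 4 empty cells -> not full
  row 5: 5 empty cells -> not full
Total rows cleared: 2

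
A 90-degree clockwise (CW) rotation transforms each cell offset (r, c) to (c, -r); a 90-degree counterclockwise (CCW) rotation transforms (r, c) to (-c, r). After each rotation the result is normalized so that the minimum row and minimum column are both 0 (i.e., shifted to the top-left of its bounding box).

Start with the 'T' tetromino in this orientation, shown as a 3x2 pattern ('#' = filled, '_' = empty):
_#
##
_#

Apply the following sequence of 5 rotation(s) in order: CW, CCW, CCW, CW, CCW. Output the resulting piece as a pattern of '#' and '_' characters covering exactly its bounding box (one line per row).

Start:
_#
##
_#
After rotation 1 (CW):
_#_
###
After rotation 2 (CCW):
_#
##
_#
After rotation 3 (CCW):
###
_#_
After rotation 4 (CW):
_#
##
_#
After rotation 5 (CCW):
###
_#_

Answer: ###
_#_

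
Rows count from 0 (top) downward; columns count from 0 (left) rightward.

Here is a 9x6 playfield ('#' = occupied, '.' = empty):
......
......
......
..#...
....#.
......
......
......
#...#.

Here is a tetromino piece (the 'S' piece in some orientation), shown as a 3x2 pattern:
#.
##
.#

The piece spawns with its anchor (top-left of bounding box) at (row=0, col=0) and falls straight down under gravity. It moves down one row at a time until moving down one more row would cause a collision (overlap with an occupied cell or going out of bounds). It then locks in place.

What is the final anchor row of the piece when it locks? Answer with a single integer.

Answer: 6

Derivation:
Spawn at (row=0, col=0). Try each row:
  row 0: fits
  row 1: fits
  row 2: fits
  row 3: fits
  row 4: fits
  row 5: fits
  row 6: fits
  row 7: blocked -> lock at row 6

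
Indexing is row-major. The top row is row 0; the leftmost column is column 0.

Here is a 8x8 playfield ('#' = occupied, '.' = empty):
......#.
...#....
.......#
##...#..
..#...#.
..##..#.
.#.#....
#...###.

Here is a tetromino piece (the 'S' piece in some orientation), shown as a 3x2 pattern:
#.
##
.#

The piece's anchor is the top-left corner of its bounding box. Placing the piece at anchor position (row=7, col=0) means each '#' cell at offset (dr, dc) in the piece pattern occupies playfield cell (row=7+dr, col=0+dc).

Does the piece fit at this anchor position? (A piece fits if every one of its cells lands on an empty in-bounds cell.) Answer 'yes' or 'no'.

Check each piece cell at anchor (7, 0):
  offset (0,0) -> (7,0): occupied ('#') -> FAIL
  offset (1,0) -> (8,0): out of bounds -> FAIL
  offset (1,1) -> (8,1): out of bounds -> FAIL
  offset (2,1) -> (9,1): out of bounds -> FAIL
All cells valid: no

Answer: no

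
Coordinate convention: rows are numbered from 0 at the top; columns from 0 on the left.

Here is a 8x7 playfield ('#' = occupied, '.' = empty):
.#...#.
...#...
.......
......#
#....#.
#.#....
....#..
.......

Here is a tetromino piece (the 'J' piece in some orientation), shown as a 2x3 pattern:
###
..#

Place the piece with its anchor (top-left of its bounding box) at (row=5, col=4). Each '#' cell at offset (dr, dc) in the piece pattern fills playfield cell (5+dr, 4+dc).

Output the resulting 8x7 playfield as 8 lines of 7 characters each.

Fill (5+0,4+0) = (5,4)
Fill (5+0,4+1) = (5,5)
Fill (5+0,4+2) = (5,6)
Fill (5+1,4+2) = (6,6)

Answer: .#...#.
...#...
.......
......#
#....#.
#.#.###
....#.#
.......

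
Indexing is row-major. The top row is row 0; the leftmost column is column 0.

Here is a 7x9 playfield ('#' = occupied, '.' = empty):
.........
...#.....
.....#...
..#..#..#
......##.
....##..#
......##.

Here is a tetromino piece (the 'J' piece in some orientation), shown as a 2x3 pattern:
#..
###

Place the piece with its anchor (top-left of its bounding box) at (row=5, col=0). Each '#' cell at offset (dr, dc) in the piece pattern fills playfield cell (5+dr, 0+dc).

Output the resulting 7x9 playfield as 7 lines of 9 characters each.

Answer: .........
...#.....
.....#...
..#..#..#
......##.
#...##..#
###...##.

Derivation:
Fill (5+0,0+0) = (5,0)
Fill (5+1,0+0) = (6,0)
Fill (5+1,0+1) = (6,1)
Fill (5+1,0+2) = (6,2)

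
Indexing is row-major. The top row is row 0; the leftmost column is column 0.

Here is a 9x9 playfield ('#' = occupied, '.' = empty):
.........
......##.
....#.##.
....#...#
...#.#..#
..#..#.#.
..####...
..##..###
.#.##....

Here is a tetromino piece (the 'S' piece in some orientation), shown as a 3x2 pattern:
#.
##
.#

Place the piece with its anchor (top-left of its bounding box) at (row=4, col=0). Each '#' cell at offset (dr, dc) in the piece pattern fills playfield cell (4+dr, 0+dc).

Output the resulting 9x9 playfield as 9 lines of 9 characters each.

Fill (4+0,0+0) = (4,0)
Fill (4+1,0+0) = (5,0)
Fill (4+1,0+1) = (5,1)
Fill (4+2,0+1) = (6,1)

Answer: .........
......##.
....#.##.
....#...#
#..#.#..#
###..#.#.
.#####...
..##..###
.#.##....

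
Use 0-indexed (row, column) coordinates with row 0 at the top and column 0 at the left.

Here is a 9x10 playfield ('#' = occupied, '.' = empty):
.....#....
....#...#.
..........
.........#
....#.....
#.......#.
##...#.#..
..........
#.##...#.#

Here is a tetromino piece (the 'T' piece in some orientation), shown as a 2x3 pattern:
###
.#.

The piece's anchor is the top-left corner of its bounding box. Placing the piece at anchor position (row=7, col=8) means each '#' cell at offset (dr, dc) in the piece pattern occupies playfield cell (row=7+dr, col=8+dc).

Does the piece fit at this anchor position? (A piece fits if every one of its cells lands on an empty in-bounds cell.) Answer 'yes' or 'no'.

Check each piece cell at anchor (7, 8):
  offset (0,0) -> (7,8): empty -> OK
  offset (0,1) -> (7,9): empty -> OK
  offset (0,2) -> (7,10): out of bounds -> FAIL
  offset (1,1) -> (8,9): occupied ('#') -> FAIL
All cells valid: no

Answer: no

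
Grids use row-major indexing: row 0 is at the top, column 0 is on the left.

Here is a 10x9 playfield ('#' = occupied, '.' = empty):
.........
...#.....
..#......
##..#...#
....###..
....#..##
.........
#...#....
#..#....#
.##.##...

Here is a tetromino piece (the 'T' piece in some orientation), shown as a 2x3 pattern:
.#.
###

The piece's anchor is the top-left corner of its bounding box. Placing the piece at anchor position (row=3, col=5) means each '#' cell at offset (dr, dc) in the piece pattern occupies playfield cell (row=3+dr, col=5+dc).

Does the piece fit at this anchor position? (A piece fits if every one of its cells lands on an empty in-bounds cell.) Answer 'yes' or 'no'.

Check each piece cell at anchor (3, 5):
  offset (0,1) -> (3,6): empty -> OK
  offset (1,0) -> (4,5): occupied ('#') -> FAIL
  offset (1,1) -> (4,6): occupied ('#') -> FAIL
  offset (1,2) -> (4,7): empty -> OK
All cells valid: no

Answer: no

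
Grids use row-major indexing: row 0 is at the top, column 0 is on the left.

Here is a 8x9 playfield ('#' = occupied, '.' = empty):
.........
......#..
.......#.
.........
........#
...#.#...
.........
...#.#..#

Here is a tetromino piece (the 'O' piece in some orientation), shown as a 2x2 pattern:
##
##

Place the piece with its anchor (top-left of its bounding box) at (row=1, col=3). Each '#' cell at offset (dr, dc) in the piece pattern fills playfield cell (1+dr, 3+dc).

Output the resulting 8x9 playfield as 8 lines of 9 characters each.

Fill (1+0,3+0) = (1,3)
Fill (1+0,3+1) = (1,4)
Fill (1+1,3+0) = (2,3)
Fill (1+1,3+1) = (2,4)

Answer: .........
...##.#..
...##..#.
.........
........#
...#.#...
.........
...#.#..#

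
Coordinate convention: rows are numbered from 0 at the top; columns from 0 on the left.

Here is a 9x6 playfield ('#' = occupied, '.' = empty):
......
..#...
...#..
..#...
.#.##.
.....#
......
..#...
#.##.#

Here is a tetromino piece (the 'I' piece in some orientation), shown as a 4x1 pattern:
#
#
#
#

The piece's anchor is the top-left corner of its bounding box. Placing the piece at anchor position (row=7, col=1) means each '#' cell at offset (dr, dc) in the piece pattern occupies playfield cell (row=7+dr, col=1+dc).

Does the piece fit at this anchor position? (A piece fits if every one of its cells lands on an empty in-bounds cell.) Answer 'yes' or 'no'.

Answer: no

Derivation:
Check each piece cell at anchor (7, 1):
  offset (0,0) -> (7,1): empty -> OK
  offset (1,0) -> (8,1): empty -> OK
  offset (2,0) -> (9,1): out of bounds -> FAIL
  offset (3,0) -> (10,1): out of bounds -> FAIL
All cells valid: no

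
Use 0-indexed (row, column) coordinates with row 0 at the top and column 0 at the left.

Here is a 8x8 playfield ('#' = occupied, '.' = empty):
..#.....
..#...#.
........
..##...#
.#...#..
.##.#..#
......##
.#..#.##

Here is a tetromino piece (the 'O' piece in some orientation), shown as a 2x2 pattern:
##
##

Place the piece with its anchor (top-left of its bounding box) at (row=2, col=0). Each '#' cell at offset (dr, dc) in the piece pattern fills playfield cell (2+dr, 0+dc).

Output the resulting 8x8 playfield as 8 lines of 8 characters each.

Answer: ..#.....
..#...#.
##......
####...#
.#...#..
.##.#..#
......##
.#..#.##

Derivation:
Fill (2+0,0+0) = (2,0)
Fill (2+0,0+1) = (2,1)
Fill (2+1,0+0) = (3,0)
Fill (2+1,0+1) = (3,1)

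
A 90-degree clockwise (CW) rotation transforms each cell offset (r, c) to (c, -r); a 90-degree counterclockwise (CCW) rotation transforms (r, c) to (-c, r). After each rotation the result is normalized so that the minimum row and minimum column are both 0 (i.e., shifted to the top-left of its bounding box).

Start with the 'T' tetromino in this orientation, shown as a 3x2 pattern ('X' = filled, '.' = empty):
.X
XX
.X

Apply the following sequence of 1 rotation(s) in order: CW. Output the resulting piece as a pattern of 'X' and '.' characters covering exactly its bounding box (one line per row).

Answer: .X.
XXX

Derivation:
Start:
.X
XX
.X
After rotation 1 (CW):
.X.
XXX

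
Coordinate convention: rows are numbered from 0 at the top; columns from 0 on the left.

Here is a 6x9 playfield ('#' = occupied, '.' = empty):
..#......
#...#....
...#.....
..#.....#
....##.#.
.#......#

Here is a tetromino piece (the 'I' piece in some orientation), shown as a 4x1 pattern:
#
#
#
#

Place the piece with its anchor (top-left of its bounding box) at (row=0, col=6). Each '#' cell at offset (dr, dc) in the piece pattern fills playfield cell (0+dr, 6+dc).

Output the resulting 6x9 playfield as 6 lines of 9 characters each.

Answer: ..#...#..
#...#.#..
...#..#..
..#...#.#
....##.#.
.#......#

Derivation:
Fill (0+0,6+0) = (0,6)
Fill (0+1,6+0) = (1,6)
Fill (0+2,6+0) = (2,6)
Fill (0+3,6+0) = (3,6)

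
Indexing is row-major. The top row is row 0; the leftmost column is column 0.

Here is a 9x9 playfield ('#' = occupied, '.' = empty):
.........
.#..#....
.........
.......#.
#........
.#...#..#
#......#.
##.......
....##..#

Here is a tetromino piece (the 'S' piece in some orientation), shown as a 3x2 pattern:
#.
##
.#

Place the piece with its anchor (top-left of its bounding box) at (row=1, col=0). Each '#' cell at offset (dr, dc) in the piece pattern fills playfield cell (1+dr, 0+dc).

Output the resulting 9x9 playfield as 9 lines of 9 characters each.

Answer: .........
##..#....
##.......
.#.....#.
#........
.#...#..#
#......#.
##.......
....##..#

Derivation:
Fill (1+0,0+0) = (1,0)
Fill (1+1,0+0) = (2,0)
Fill (1+1,0+1) = (2,1)
Fill (1+2,0+1) = (3,1)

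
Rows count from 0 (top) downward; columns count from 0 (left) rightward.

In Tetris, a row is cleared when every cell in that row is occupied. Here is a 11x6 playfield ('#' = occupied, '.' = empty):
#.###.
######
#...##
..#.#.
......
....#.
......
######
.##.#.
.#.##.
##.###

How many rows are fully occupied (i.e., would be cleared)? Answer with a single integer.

Answer: 2

Derivation:
Check each row:
  row 0: 2 empty cells -> not full
  row 1: 0 empty cells -> FULL (clear)
  row 2: 3 empty cells -> not full
  row 3: 4 empty cells -> not full
  row 4: 6 empty cells -> not full
  row 5: 5 empty cells -> not full
  row 6: 6 empty cells -> not full
  row 7: 0 empty cells -> FULL (clear)
  row 8: 3 empty cells -> not full
  row 9: 3 empty cells -> not full
  row 10: 1 empty cell -> not full
Total rows cleared: 2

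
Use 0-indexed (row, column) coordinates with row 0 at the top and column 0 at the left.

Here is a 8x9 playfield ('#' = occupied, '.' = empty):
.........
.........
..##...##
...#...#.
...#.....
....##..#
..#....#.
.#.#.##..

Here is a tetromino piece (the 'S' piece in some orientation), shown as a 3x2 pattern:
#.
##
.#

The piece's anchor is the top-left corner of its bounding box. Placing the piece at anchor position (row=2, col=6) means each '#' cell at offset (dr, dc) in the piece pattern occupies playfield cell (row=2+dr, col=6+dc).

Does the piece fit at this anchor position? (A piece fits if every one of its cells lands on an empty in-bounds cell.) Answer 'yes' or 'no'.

Check each piece cell at anchor (2, 6):
  offset (0,0) -> (2,6): empty -> OK
  offset (1,0) -> (3,6): empty -> OK
  offset (1,1) -> (3,7): occupied ('#') -> FAIL
  offset (2,1) -> (4,7): empty -> OK
All cells valid: no

Answer: no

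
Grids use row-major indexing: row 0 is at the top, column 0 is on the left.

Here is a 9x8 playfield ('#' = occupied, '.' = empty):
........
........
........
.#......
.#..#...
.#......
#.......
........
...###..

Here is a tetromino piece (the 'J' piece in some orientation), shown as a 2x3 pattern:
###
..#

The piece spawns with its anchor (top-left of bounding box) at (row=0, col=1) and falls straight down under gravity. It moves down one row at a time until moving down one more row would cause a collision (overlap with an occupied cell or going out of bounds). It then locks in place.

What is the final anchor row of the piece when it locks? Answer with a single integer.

Answer: 2

Derivation:
Spawn at (row=0, col=1). Try each row:
  row 0: fits
  row 1: fits
  row 2: fits
  row 3: blocked -> lock at row 2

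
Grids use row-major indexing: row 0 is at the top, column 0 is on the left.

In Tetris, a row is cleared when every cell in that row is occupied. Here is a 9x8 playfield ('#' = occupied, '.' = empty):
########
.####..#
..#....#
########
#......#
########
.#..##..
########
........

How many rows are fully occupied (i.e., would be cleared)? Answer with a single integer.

Check each row:
  row 0: 0 empty cells -> FULL (clear)
  row 1: 3 empty cells -> not full
  row 2: 6 empty cells -> not full
  row 3: 0 empty cells -> FULL (clear)
  row 4: 6 empty cells -> not full
  row 5: 0 empty cells -> FULL (clear)
  row 6: 5 empty cells -> not full
  row 7: 0 empty cells -> FULL (clear)
  row 8: 8 empty cells -> not full
Total rows cleared: 4

Answer: 4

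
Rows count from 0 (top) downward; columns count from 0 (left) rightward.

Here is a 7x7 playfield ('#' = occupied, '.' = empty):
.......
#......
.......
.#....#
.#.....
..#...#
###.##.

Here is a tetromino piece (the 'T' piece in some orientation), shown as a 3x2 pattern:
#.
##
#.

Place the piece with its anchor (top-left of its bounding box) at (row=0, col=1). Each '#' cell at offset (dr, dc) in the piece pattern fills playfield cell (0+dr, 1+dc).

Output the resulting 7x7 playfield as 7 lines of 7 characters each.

Fill (0+0,1+0) = (0,1)
Fill (0+1,1+0) = (1,1)
Fill (0+1,1+1) = (1,2)
Fill (0+2,1+0) = (2,1)

Answer: .#.....
###....
.#.....
.#....#
.#.....
..#...#
###.##.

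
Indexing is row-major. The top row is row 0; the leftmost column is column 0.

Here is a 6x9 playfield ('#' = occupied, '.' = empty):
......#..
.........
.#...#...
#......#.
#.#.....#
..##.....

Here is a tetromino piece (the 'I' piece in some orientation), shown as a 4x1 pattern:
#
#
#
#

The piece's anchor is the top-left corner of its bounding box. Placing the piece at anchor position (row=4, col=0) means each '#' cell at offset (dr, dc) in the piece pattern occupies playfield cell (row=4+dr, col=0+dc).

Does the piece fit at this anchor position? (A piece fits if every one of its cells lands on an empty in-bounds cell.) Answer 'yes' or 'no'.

Check each piece cell at anchor (4, 0):
  offset (0,0) -> (4,0): occupied ('#') -> FAIL
  offset (1,0) -> (5,0): empty -> OK
  offset (2,0) -> (6,0): out of bounds -> FAIL
  offset (3,0) -> (7,0): out of bounds -> FAIL
All cells valid: no

Answer: no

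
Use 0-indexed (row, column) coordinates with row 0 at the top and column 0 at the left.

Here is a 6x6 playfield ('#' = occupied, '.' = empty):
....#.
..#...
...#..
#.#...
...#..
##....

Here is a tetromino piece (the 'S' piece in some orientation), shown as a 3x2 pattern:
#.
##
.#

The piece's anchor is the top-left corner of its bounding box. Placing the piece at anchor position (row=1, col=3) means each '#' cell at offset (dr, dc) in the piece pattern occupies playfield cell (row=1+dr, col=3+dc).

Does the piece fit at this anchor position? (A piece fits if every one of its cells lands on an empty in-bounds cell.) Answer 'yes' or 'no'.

Answer: no

Derivation:
Check each piece cell at anchor (1, 3):
  offset (0,0) -> (1,3): empty -> OK
  offset (1,0) -> (2,3): occupied ('#') -> FAIL
  offset (1,1) -> (2,4): empty -> OK
  offset (2,1) -> (3,4): empty -> OK
All cells valid: no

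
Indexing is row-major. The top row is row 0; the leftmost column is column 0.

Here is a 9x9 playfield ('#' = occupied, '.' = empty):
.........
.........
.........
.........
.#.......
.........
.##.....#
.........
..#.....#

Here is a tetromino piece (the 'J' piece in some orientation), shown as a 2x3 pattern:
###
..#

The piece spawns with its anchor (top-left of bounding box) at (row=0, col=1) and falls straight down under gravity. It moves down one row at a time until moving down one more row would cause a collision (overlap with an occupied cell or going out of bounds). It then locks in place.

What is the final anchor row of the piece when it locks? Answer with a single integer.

Spawn at (row=0, col=1). Try each row:
  row 0: fits
  row 1: fits
  row 2: fits
  row 3: fits
  row 4: blocked -> lock at row 3

Answer: 3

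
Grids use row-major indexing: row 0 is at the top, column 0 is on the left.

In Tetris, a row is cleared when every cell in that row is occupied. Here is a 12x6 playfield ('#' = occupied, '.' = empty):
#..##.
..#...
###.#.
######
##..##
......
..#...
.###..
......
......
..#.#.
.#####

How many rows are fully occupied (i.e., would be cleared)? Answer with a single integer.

Answer: 1

Derivation:
Check each row:
  row 0: 3 empty cells -> not full
  row 1: 5 empty cells -> not full
  row 2: 2 empty cells -> not full
  row 3: 0 empty cells -> FULL (clear)
  row 4: 2 empty cells -> not full
  row 5: 6 empty cells -> not full
  row 6: 5 empty cells -> not full
  row 7: 3 empty cells -> not full
  row 8: 6 empty cells -> not full
  row 9: 6 empty cells -> not full
  row 10: 4 empty cells -> not full
  row 11: 1 empty cell -> not full
Total rows cleared: 1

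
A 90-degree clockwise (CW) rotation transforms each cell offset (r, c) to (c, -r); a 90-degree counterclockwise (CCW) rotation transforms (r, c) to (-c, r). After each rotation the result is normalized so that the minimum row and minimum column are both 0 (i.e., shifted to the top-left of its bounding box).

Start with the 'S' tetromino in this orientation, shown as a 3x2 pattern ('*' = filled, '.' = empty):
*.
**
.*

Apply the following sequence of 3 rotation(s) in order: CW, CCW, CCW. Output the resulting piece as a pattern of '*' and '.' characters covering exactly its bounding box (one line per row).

Answer: .**
**.

Derivation:
Start:
*.
**
.*
After rotation 1 (CW):
.**
**.
After rotation 2 (CCW):
*.
**
.*
After rotation 3 (CCW):
.**
**.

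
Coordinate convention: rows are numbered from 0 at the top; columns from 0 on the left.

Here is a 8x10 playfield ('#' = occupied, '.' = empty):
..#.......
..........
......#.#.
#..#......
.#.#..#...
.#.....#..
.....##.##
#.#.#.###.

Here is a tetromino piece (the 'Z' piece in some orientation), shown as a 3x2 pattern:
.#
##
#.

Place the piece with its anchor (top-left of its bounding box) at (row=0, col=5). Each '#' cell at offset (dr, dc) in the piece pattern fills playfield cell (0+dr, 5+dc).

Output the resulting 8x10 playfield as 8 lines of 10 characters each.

Fill (0+0,5+1) = (0,6)
Fill (0+1,5+0) = (1,5)
Fill (0+1,5+1) = (1,6)
Fill (0+2,5+0) = (2,5)

Answer: ..#...#...
.....##...
.....##.#.
#..#......
.#.#..#...
.#.....#..
.....##.##
#.#.#.###.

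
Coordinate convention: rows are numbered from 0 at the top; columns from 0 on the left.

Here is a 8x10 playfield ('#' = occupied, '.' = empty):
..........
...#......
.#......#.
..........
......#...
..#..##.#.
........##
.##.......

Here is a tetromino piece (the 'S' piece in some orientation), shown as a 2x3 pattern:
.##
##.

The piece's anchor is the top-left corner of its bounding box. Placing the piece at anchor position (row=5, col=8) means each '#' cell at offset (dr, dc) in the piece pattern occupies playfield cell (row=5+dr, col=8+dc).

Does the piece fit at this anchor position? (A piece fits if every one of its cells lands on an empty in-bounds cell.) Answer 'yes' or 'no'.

Check each piece cell at anchor (5, 8):
  offset (0,1) -> (5,9): empty -> OK
  offset (0,2) -> (5,10): out of bounds -> FAIL
  offset (1,0) -> (6,8): occupied ('#') -> FAIL
  offset (1,1) -> (6,9): occupied ('#') -> FAIL
All cells valid: no

Answer: no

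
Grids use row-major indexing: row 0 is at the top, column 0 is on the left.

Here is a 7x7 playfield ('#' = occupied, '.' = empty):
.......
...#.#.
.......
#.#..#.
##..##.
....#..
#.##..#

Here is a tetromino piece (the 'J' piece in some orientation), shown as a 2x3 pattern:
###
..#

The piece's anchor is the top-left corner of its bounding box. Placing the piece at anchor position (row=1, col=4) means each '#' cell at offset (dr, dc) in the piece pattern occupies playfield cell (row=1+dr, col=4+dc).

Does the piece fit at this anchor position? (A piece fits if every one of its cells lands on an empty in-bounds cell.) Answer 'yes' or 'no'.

Check each piece cell at anchor (1, 4):
  offset (0,0) -> (1,4): empty -> OK
  offset (0,1) -> (1,5): occupied ('#') -> FAIL
  offset (0,2) -> (1,6): empty -> OK
  offset (1,2) -> (2,6): empty -> OK
All cells valid: no

Answer: no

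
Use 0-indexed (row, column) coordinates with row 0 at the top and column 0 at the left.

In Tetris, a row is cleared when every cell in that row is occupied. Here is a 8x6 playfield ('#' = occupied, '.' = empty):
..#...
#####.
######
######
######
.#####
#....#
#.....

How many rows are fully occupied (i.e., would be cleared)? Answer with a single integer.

Answer: 3

Derivation:
Check each row:
  row 0: 5 empty cells -> not full
  row 1: 1 empty cell -> not full
  row 2: 0 empty cells -> FULL (clear)
  row 3: 0 empty cells -> FULL (clear)
  row 4: 0 empty cells -> FULL (clear)
  row 5: 1 empty cell -> not full
  row 6: 4 empty cells -> not full
  row 7: 5 empty cells -> not full
Total rows cleared: 3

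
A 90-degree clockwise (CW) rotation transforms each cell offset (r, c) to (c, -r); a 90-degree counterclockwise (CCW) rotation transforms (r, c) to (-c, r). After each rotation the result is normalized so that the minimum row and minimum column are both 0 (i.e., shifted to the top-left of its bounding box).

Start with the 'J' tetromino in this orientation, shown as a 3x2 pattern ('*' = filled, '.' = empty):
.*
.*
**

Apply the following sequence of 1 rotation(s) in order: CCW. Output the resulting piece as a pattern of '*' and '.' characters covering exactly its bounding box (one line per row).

Answer: ***
..*

Derivation:
Start:
.*
.*
**
After rotation 1 (CCW):
***
..*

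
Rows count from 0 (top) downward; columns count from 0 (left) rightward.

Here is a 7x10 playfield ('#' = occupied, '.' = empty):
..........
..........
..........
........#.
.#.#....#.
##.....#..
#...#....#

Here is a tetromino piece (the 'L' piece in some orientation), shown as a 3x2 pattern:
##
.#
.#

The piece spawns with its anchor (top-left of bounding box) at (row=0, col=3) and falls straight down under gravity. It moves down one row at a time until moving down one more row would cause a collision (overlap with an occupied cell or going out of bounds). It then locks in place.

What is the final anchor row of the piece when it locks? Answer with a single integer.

Answer: 3

Derivation:
Spawn at (row=0, col=3). Try each row:
  row 0: fits
  row 1: fits
  row 2: fits
  row 3: fits
  row 4: blocked -> lock at row 3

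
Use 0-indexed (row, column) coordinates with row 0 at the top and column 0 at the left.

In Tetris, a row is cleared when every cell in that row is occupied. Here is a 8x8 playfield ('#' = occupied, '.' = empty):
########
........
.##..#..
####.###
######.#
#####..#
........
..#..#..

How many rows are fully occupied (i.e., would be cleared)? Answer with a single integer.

Check each row:
  row 0: 0 empty cells -> FULL (clear)
  row 1: 8 empty cells -> not full
  row 2: 5 empty cells -> not full
  row 3: 1 empty cell -> not full
  row 4: 1 empty cell -> not full
  row 5: 2 empty cells -> not full
  row 6: 8 empty cells -> not full
  row 7: 6 empty cells -> not full
Total rows cleared: 1

Answer: 1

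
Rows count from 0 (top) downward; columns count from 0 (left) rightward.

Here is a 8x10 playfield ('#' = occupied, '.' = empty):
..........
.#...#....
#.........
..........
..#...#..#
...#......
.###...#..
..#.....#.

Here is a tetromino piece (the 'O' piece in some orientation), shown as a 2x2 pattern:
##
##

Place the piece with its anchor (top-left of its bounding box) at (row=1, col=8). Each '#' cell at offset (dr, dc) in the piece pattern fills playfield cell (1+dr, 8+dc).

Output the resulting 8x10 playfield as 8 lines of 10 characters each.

Fill (1+0,8+0) = (1,8)
Fill (1+0,8+1) = (1,9)
Fill (1+1,8+0) = (2,8)
Fill (1+1,8+1) = (2,9)

Answer: ..........
.#...#..##
#.......##
..........
..#...#..#
...#......
.###...#..
..#.....#.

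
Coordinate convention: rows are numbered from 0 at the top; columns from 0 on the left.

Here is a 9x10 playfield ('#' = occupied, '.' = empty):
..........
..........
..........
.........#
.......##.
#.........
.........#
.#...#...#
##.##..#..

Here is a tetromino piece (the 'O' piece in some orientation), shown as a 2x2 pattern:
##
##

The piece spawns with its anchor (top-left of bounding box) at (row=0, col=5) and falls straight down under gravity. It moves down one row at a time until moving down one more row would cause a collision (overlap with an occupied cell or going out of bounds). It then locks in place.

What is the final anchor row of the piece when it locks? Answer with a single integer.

Spawn at (row=0, col=5). Try each row:
  row 0: fits
  row 1: fits
  row 2: fits
  row 3: fits
  row 4: fits
  row 5: fits
  row 6: blocked -> lock at row 5

Answer: 5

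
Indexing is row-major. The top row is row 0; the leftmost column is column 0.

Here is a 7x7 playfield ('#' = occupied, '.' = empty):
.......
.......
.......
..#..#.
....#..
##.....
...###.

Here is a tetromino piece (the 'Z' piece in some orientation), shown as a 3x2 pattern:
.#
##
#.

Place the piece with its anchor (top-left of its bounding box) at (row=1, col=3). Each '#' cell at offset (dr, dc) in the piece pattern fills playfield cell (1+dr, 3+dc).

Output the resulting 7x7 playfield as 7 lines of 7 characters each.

Fill (1+0,3+1) = (1,4)
Fill (1+1,3+0) = (2,3)
Fill (1+1,3+1) = (2,4)
Fill (1+2,3+0) = (3,3)

Answer: .......
....#..
...##..
..##.#.
....#..
##.....
...###.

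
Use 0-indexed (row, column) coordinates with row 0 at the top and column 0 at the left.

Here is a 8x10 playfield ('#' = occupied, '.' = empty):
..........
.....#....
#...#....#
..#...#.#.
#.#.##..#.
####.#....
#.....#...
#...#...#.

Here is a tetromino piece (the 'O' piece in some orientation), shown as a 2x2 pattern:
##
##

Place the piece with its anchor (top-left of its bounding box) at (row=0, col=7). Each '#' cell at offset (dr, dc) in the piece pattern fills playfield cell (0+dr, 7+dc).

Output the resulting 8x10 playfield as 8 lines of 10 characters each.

Answer: .......##.
.....#.##.
#...#....#
..#...#.#.
#.#.##..#.
####.#....
#.....#...
#...#...#.

Derivation:
Fill (0+0,7+0) = (0,7)
Fill (0+0,7+1) = (0,8)
Fill (0+1,7+0) = (1,7)
Fill (0+1,7+1) = (1,8)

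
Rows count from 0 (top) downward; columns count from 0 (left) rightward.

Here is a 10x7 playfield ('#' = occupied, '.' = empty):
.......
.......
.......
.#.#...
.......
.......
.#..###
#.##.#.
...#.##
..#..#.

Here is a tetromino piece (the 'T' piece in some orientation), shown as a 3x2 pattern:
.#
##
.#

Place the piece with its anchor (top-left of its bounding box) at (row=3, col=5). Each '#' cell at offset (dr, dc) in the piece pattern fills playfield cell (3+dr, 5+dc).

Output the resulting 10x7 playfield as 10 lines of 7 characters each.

Answer: .......
.......
.......
.#.#..#
.....##
......#
.#..###
#.##.#.
...#.##
..#..#.

Derivation:
Fill (3+0,5+1) = (3,6)
Fill (3+1,5+0) = (4,5)
Fill (3+1,5+1) = (4,6)
Fill (3+2,5+1) = (5,6)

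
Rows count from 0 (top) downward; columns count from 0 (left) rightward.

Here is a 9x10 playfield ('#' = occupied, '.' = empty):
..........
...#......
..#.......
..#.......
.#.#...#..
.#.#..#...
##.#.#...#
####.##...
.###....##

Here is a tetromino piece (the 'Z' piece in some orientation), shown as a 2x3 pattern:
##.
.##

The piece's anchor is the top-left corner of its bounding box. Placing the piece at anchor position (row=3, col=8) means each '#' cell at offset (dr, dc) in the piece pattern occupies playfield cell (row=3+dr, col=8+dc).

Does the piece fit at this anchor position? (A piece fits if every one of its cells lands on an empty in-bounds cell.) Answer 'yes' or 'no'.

Answer: no

Derivation:
Check each piece cell at anchor (3, 8):
  offset (0,0) -> (3,8): empty -> OK
  offset (0,1) -> (3,9): empty -> OK
  offset (1,1) -> (4,9): empty -> OK
  offset (1,2) -> (4,10): out of bounds -> FAIL
All cells valid: no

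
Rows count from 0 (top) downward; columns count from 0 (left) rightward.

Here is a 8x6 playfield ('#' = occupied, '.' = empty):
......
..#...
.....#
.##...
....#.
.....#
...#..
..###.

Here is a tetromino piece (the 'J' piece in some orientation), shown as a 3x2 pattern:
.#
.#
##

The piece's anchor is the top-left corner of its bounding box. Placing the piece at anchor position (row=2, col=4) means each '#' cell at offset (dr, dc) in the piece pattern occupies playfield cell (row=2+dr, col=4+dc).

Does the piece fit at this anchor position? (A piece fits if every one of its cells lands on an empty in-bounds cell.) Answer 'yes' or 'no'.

Check each piece cell at anchor (2, 4):
  offset (0,1) -> (2,5): occupied ('#') -> FAIL
  offset (1,1) -> (3,5): empty -> OK
  offset (2,0) -> (4,4): occupied ('#') -> FAIL
  offset (2,1) -> (4,5): empty -> OK
All cells valid: no

Answer: no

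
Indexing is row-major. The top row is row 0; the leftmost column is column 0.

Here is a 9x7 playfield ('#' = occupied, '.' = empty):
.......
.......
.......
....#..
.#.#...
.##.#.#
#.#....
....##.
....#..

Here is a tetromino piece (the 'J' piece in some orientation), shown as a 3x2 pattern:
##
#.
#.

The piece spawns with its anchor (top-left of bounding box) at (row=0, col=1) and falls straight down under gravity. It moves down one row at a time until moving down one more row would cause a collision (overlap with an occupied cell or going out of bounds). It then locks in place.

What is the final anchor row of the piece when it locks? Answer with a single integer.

Answer: 1

Derivation:
Spawn at (row=0, col=1). Try each row:
  row 0: fits
  row 1: fits
  row 2: blocked -> lock at row 1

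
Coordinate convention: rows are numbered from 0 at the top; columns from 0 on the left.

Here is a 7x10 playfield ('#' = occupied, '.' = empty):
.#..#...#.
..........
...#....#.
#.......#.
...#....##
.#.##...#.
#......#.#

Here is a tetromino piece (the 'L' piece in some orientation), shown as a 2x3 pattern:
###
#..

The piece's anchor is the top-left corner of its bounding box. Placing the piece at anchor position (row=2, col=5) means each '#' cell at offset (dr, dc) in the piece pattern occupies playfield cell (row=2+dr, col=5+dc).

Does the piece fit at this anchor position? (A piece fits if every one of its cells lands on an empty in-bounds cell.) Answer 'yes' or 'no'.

Answer: yes

Derivation:
Check each piece cell at anchor (2, 5):
  offset (0,0) -> (2,5): empty -> OK
  offset (0,1) -> (2,6): empty -> OK
  offset (0,2) -> (2,7): empty -> OK
  offset (1,0) -> (3,5): empty -> OK
All cells valid: yes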